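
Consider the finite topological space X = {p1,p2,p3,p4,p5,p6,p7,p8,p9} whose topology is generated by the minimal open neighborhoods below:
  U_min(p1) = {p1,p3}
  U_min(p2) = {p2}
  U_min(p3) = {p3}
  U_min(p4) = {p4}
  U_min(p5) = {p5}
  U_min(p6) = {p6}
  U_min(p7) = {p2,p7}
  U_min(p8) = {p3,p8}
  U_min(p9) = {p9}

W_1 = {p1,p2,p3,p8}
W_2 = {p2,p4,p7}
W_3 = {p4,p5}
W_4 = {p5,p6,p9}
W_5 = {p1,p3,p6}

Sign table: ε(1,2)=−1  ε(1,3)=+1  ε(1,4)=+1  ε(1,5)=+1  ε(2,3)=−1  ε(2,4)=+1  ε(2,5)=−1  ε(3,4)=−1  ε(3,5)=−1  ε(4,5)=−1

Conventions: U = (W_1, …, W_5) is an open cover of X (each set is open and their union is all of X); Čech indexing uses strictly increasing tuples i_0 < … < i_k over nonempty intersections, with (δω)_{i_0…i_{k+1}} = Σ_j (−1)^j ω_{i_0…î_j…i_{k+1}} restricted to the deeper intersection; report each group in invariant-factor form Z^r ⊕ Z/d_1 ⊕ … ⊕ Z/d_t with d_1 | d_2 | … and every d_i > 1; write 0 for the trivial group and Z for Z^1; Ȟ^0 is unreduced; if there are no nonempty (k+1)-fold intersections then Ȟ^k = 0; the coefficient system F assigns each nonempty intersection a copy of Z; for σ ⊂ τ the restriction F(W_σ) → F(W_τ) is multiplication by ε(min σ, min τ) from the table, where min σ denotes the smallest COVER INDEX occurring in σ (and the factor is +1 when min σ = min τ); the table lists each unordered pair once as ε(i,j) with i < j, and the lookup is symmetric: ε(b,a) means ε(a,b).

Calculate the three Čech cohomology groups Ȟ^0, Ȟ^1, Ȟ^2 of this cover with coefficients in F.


Ȟ^0 ≅ Z, Ȟ^1 ≅ Z, Ȟ^2 ≅ 0

nonempty intersections:
  W12={p2} W15={p1,p3} W23={p4} W34={p5} W45={p6}
C dims 5,5; δ0: rk 4, SNF 1^4
Ȟ^0: (5−4)−0=1 ⇒ Z
Ȟ^1: (5−0)−4=1 ⇒ Z
Ȟ^2: (0−0)−0=0 ⇒ 0


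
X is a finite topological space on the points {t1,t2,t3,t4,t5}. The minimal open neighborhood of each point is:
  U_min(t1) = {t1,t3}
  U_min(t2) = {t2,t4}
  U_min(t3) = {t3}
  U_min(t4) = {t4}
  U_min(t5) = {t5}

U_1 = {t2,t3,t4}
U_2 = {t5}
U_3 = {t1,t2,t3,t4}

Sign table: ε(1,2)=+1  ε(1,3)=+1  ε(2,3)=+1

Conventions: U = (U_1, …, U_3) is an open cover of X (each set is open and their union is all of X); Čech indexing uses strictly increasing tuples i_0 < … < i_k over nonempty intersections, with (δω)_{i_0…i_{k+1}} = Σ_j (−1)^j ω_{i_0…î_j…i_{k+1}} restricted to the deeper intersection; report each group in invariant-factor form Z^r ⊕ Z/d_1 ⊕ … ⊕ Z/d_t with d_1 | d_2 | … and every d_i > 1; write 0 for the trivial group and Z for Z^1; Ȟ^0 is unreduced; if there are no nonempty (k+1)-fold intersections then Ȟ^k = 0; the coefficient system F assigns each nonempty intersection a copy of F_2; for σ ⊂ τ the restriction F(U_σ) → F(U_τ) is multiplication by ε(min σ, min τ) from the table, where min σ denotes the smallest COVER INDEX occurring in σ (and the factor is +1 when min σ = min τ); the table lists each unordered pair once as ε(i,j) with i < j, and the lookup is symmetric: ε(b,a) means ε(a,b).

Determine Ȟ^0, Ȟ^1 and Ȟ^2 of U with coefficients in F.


Ȟ^0 = Z/2 ⊕ Z/2; Ȟ^1 = 0; Ȟ^2 = 0

nonempty overlaps:
  U13={t2,t3,t4}
C dims 3,1; δ0: rk_F2 1
degree 0: 3−1−0 = 2 → Ȟ^0 ≅ Z/2 ⊕ Z/2
degree 1: 1−0−1 = 0 → Ȟ^1 ≅ 0
degree 2: 0−0−0 = 0 → Ȟ^2 ≅ 0


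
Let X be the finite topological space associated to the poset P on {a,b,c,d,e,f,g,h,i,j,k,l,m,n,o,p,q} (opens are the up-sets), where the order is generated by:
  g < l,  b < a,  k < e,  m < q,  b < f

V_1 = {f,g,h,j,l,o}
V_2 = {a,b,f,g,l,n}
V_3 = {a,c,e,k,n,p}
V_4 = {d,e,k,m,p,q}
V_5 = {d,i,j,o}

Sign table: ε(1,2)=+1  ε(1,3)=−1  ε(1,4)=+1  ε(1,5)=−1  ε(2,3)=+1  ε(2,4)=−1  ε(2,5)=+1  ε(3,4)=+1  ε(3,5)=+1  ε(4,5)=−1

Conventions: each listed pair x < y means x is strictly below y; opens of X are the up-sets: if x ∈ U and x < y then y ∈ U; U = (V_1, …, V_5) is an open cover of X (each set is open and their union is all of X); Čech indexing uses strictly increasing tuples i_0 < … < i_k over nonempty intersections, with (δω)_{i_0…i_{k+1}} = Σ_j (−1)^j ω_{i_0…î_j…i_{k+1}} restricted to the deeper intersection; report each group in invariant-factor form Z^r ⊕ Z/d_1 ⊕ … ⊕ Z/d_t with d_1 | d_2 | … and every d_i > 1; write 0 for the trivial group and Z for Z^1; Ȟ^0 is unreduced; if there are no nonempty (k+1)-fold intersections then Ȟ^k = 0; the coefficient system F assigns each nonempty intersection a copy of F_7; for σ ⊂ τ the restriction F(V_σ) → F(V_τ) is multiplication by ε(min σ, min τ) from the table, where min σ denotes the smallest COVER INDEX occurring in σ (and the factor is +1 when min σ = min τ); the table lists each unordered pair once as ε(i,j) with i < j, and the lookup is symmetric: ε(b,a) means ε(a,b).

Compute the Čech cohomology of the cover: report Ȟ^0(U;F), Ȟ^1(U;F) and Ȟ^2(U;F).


Ȟ^0(U;F) ≅ Z/7,  Ȟ^1(U;F) ≅ Z/7,  Ȟ^2(U;F) ≅ 0

cover nerve:
  V12={f,g,l} V15={j,o} V23={a,n} V34={e,k,p} V45={d}
C dims 5,5; δ0: rk_F7 4
Ȟ^0: (5−4)−0=1 ⇒ Z/7
Ȟ^1: (5−0)−4=1 ⇒ Z/7
Ȟ^2: (0−0)−0=0 ⇒ 0


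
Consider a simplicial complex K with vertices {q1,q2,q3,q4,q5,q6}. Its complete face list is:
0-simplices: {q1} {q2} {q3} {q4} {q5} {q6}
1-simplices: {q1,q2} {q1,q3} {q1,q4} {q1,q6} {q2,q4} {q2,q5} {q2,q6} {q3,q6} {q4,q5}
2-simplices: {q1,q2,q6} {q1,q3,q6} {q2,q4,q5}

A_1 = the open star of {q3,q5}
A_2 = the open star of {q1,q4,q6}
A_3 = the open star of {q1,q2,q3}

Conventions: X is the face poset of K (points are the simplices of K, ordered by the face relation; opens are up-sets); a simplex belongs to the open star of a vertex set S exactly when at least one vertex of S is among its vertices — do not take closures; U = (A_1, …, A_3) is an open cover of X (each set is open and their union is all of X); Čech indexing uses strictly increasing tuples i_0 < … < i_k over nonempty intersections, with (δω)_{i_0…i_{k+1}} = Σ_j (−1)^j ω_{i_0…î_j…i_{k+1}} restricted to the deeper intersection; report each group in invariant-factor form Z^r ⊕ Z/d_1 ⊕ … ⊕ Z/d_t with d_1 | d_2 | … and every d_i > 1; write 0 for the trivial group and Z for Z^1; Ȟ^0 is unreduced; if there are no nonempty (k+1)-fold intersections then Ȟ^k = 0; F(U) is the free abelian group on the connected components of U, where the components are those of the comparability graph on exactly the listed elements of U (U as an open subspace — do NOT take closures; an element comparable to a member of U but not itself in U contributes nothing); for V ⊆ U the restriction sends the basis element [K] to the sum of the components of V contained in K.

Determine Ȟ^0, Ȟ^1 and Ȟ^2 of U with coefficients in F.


nerve of the cover:
  A1={{q3},{q5},{q1,q3},{q2,q5},{q3,q6},{q4,q5},{q1,q3,q6},{q2,q4,q5}} A2={{q1},{q4},{q6},{q1,q2},{q1,q3},{q1,q4},{q1,q6},{q2,q4},{q2,q6},{q3,q6},{q4,q5},{q1,q2,q6},{q1,q3,q6},{q2,q4,q5}} A3={{q1},{q2},{q3},{q1,q2},{q1,q3},{q1,q4},{q1,q6},{q2,q4},{q2,q5},{q2,q6},{q3,q6},{q1,q2,q6},{q1,q3,q6},{q2,q4,q5}}
  A12={{q1,q3},{q3,q6},{q4,q5},{q1,q3,q6},{q2,q4,q5}} A13={{q3},{q1,q3},{q2,q5},{q3,q6},{q1,q3,q6},{q2,q4,q5}} A23={{q1},{q1,q2},{q1,q3},{q1,q4},{q1,q6},{q2,q4},{q2,q6},{q3,q6},{q1,q2,q6},{q1,q3,q6},{q2,q4,q5}}
  A123={{q1,q3},{q3,q6},{q1,q3,q6},{q2,q4,q5}}
components per intersection:
  A1: {{q3},{q1,q3},{q3,q6},{q1,q3,q6}} {{q5},{q2,q5},{q4,q5},{q2,q4,q5}}
  A2: {{q1},{q4},{q6},{q1,q2},{q1,q3},{q1,q4},{q1,q6},{q2,q4},{q2,q6},{q3,q6},{q4,q5},{q1,q2,q6},{q1,q3,q6},{q2,q4,q5}}
  A3: {{q1},{q2},{q3},{q1,q2},{q1,q3},{q1,q4},{q1,q6},{q2,q4},{q2,q5},{q2,q6},{q3,q6},{q1,q2,q6},{q1,q3,q6},{q2,q4,q5}}
  A12: {{q1,q3},{q3,q6},{q1,q3,q6}} {{q4,q5},{q2,q4,q5}}
  A13: {{q3},{q1,q3},{q3,q6},{q1,q3,q6}} {{q2,q5},{q2,q4,q5}}
  A23: {{q1},{q1,q2},{q1,q3},{q1,q4},{q1,q6},{q2,q6},{q3,q6},{q1,q2,q6},{q1,q3,q6}} {{q2,q4},{q2,q4,q5}}
  A123: {{q1,q3},{q3,q6},{q1,q3,q6}} {{q2,q4,q5}}
C dims 4,6,2; δ0: rk 3, SNF 1^3; δ1: rk 2, SNF 1^2
Ȟ^0 = (4 − 3) − 0 = 1, so Ȟ^0 ≅ Z
Ȟ^1 = (6 − 2) − 3 = 1, so Ȟ^1 ≅ Z
Ȟ^2 = (2 − 0) − 2 = 0, so Ȟ^2 ≅ 0

Ȟ^0(U;F) ≅ Z; Ȟ^1(U;F) ≅ Z; Ȟ^2(U;F) ≅ 0


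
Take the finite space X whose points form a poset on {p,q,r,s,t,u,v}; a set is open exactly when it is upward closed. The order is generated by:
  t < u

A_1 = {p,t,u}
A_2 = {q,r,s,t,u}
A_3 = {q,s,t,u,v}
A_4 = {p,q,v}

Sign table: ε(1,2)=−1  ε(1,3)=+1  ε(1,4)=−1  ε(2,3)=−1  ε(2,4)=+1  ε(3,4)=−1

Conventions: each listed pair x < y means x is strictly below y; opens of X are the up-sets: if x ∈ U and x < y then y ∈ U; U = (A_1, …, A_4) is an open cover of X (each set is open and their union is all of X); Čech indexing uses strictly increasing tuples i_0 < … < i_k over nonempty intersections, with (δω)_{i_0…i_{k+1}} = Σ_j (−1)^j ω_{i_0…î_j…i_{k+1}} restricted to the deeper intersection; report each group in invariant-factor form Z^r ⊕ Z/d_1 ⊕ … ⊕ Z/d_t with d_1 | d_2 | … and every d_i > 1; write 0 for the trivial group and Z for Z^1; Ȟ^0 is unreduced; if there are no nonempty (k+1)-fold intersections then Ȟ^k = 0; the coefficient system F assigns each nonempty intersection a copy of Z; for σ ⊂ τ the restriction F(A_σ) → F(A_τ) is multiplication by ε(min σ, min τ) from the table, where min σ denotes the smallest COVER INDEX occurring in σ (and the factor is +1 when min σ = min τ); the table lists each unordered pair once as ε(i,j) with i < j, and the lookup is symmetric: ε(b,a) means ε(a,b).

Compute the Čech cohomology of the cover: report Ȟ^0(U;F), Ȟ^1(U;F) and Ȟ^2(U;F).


nonempty overlaps:
  A12={t,u} A13={t,u} A14={p} A23={q,s,t,u} A24={q} A34={q,v}
  A123={t,u} A234={q}
C dims 4,6,2; δ0: rk 3, SNF 1^3; δ1: rk 2, SNF 1^2
degree 0: 4−3−0 = 1 → Ȟ^0 ≅ Z
degree 1: 6−2−3 = 1 → Ȟ^1 ≅ Z
degree 2: 2−0−2 = 0 → Ȟ^2 ≅ 0

Ȟ^0 = Z; Ȟ^1 = Z; Ȟ^2 = 0


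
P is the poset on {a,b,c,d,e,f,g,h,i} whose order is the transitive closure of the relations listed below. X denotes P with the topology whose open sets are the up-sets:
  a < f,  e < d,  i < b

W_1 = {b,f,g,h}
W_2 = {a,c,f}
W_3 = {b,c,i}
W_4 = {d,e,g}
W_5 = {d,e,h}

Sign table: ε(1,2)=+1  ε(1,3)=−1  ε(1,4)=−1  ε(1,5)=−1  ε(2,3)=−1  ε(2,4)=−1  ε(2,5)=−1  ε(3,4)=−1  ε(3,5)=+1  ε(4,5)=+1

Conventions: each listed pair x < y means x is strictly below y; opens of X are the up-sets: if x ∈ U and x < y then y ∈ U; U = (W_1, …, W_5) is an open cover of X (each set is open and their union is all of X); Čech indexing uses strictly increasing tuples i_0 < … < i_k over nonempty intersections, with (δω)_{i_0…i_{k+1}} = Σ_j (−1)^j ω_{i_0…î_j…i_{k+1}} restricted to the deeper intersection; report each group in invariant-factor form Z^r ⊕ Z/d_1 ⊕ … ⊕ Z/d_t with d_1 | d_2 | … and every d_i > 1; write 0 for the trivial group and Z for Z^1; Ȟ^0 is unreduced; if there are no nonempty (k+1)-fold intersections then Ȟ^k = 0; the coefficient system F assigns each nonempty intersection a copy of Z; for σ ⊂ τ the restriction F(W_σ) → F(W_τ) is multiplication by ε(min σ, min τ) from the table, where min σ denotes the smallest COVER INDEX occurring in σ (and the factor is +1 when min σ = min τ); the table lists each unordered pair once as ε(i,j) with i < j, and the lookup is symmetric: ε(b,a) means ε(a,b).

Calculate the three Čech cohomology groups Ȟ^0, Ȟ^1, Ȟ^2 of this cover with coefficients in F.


intersection data:
  W12={f} W13={b} W14={g} W15={h} W23={c} W45={d,e}
C dims 5,6; δ0: rk 4, SNF 1^4
Ȟ^0 = (5 − 4) − 0 = 1, so Ȟ^0 ≅ Z
Ȟ^1 = (6 − 0) − 4 = 2, so Ȟ^1 ≅ Z^2
Ȟ^2 = (0 − 0) − 0 = 0, so Ȟ^2 ≅ 0

Ȟ^0(U;F) ≅ Z,  Ȟ^1(U;F) ≅ Z^2,  Ȟ^2(U;F) ≅ 0


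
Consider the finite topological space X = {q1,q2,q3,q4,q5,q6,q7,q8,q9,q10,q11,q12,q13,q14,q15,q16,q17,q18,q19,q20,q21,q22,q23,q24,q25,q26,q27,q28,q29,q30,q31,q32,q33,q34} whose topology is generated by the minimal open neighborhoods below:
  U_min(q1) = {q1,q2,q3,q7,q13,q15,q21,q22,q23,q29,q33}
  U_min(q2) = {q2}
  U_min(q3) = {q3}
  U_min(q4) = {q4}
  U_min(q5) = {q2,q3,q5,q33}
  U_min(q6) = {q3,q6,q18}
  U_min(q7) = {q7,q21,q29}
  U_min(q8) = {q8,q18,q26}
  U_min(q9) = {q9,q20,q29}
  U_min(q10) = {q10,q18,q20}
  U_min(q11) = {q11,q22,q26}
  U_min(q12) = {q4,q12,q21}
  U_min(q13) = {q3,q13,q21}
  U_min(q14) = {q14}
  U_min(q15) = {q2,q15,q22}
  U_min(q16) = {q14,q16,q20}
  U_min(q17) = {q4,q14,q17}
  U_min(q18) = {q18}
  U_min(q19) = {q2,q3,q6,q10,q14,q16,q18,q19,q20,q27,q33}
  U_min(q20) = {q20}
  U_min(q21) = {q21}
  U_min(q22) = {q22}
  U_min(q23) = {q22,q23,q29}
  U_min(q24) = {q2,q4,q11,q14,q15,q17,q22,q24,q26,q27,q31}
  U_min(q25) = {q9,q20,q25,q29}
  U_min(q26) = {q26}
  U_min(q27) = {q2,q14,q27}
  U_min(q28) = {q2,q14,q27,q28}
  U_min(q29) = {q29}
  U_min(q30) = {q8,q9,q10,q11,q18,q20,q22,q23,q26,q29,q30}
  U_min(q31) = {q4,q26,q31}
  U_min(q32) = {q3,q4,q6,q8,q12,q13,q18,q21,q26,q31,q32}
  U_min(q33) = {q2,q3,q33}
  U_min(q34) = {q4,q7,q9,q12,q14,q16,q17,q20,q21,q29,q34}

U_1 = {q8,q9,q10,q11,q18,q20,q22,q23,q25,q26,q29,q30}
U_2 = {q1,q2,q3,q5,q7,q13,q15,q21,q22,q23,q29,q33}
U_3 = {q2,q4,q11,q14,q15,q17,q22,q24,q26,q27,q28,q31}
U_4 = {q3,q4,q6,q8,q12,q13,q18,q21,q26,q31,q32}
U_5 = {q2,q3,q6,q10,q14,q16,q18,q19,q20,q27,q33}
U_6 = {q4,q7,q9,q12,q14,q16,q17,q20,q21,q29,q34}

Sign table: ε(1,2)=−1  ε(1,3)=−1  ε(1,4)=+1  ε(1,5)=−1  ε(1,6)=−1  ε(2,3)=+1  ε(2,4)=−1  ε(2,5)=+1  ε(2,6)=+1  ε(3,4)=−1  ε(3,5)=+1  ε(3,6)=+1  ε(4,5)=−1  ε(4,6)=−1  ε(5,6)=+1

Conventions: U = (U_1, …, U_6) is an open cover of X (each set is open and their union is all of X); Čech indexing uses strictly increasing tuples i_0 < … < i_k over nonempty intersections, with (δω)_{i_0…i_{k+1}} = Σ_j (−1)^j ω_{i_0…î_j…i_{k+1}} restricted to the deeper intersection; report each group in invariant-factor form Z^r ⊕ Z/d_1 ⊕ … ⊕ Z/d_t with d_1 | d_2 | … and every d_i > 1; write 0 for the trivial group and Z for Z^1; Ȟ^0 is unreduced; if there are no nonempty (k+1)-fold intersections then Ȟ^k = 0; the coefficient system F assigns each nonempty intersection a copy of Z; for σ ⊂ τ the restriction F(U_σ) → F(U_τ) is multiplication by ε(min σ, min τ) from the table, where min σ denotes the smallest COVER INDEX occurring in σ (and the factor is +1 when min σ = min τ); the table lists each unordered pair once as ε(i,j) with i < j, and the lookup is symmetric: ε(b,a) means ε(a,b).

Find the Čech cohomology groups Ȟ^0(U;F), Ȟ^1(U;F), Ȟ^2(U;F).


intersection data:
  U12={q22,q23,q29} U13={q11,q22,q26} U14={q8,q18,q26} U15={q10,q18,q20} U16={q9,q20,q29} U23={q2,q15,q22} U24={q3,q13,q21} U25={q2,q3,q33} U26={q7,q21,q29} U34={q4,q26,q31} U35={q2,q14,q27} U36={q4,q14,q17} U45={q3,q6,q18} U46={q4,q12,q21} U56={q14,q16,q20}
  U123={q22} U126={q29} U134={q26} U145={q18} U156={q20} U235={q2} U245={q3} U246={q21} U346={q4} U356={q14}
C dims 6,15,10; δ0: rk 5, SNF 1^5; δ1: rk 10, SNF 1^9·2
Ȟ^0 = (6 − 5) − 0 = 1, so Ȟ^0 ≅ Z
Ȟ^1 = (15 − 10) − 5 = 0, so Ȟ^1 ≅ 0
Ȟ^2 = (10 − 0) − 10 = 0 plus torsion [2], so Ȟ^2 ≅ Z/2

Ȟ^0 = Z, Ȟ^1 = 0, Ȟ^2 = Z/2


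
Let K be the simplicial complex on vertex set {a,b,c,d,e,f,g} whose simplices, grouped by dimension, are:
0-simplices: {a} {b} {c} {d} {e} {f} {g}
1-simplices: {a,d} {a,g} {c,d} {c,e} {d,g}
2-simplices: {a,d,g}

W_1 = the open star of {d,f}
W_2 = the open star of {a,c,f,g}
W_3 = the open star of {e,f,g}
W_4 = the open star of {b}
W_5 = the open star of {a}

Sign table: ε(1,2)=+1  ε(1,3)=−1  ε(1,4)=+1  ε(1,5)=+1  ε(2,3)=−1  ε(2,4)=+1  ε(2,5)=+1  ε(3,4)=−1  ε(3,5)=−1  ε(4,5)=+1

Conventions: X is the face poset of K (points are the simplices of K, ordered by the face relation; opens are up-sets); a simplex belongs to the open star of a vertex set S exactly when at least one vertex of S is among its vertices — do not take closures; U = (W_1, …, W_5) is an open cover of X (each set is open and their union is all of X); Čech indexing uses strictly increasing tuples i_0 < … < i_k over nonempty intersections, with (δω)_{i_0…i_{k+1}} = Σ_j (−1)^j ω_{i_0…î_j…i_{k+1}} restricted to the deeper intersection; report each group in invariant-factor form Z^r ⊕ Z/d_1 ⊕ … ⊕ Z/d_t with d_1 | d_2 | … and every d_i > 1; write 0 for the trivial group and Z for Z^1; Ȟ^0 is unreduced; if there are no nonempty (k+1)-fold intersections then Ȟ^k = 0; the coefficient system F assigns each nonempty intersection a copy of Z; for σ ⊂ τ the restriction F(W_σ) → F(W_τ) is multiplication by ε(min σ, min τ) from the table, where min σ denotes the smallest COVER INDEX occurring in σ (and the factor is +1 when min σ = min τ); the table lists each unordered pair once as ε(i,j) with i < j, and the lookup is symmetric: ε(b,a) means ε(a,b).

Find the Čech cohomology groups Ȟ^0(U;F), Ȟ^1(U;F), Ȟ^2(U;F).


Ȟ^0(U;F) ≅ Z^2,  Ȟ^1(U;F) ≅ 0,  Ȟ^2(U;F) ≅ 0

intersection data:
  W1={{d},{f},{a,d},{c,d},{d,g},{a,d,g}} W2={{a},{c},{f},{g},{a,d},{a,g},{c,d},{c,e},{d,g},{a,d,g}} W3={{e},{f},{g},{a,g},{c,e},{d,g},{a,d,g}} W4={{b}} W5={{a},{a,d},{a,g},{a,d,g}}
  W12={{f},{a,d},{c,d},{d,g},{a,d,g}} W13={{f},{d,g},{a,d,g}} W15={{a,d},{a,d,g}} W23={{f},{g},{a,g},{c,e},{d,g},{a,d,g}} W25={{a},{a,d},{a,g},{a,d,g}} W35={{a,g},{a,d,g}}
  W123={{f},{d,g},{a,d,g}} W125={{a,d},{a,d,g}} W135={{a,d,g}} W235={{a,g},{a,d,g}}
  W1235={{a,d,g}}
C dims 5,6,4,1; δ0: rk 3, SNF 1^3; δ1: rk 3, SNF 1^3; δ2: rk 1, SNF 1^1
Ȟ^0 = (5 − 3) − 0 = 2, so Ȟ^0 ≅ Z^2
Ȟ^1 = (6 − 3) − 3 = 0, so Ȟ^1 ≅ 0
Ȟ^2 = (4 − 1) − 3 = 0, so Ȟ^2 ≅ 0


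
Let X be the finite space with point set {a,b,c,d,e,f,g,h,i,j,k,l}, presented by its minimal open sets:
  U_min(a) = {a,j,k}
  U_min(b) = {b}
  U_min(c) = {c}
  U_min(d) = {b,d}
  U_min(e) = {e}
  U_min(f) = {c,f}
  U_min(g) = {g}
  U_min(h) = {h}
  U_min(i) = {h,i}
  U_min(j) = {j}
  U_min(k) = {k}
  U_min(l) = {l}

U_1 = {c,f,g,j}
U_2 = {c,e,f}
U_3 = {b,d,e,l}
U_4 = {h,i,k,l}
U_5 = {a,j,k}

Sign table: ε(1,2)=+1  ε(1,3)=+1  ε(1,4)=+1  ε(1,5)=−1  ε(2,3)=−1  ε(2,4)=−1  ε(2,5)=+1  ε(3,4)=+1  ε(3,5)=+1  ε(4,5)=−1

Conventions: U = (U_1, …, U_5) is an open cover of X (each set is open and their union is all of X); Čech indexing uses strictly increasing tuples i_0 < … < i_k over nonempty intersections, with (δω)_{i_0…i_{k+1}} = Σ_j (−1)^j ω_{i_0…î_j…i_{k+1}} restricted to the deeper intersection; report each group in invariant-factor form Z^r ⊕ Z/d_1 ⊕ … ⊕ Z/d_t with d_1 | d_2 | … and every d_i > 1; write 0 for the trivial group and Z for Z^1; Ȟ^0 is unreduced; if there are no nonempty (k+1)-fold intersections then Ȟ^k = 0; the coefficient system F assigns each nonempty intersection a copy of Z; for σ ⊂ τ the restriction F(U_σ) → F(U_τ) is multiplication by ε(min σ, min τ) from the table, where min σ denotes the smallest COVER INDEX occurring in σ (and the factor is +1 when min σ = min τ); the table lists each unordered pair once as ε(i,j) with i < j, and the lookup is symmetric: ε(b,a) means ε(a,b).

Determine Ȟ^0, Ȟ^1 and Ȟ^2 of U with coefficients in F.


nonempty overlaps:
  U12={c,f} U15={j} U23={e} U34={l} U45={k}
C dims 5,5; δ0: rk 5, SNF 1^4·2
degree 0: 5−5−0 = 0 → Ȟ^0 ≅ 0
degree 1: 5−0−5 = 0 plus torsion [2] → Ȟ^1 ≅ Z/2
degree 2: 0−0−0 = 0 → Ȟ^2 ≅ 0

Ȟ^0 ≅ 0,  Ȟ^1 ≅ Z/2,  Ȟ^2 ≅ 0


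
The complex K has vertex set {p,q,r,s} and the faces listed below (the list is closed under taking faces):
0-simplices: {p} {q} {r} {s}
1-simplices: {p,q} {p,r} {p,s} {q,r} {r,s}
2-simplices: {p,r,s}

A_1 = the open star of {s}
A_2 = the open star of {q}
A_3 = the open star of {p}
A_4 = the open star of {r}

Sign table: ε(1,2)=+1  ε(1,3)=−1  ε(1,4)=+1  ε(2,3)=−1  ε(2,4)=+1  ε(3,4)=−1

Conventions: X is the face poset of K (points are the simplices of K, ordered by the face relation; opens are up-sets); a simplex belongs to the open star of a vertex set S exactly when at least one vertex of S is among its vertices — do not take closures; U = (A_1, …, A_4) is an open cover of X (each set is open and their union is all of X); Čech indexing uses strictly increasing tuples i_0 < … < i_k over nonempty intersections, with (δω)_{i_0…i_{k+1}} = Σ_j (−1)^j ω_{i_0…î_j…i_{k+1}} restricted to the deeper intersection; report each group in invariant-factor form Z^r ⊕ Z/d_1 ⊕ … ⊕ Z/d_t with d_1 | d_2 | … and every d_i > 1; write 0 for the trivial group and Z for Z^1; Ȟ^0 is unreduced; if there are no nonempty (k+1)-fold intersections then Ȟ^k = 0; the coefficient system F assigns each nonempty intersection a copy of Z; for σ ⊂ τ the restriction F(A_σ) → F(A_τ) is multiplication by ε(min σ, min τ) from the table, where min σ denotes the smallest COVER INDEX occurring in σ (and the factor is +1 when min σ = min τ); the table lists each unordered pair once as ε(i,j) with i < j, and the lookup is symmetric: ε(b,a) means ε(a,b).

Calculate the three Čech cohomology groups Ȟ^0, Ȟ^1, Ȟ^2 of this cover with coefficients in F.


cover nerve:
  A1={{s},{p,s},{r,s},{p,r,s}} A2={{q},{p,q},{q,r}} A3={{p},{p,q},{p,r},{p,s},{p,r,s}} A4={{r},{p,r},{q,r},{r,s},{p,r,s}}
  A13={{p,s},{p,r,s}} A14={{r,s},{p,r,s}} A23={{p,q}} A24={{q,r}} A34={{p,r},{p,r,s}}
  A134={{p,r,s}}
C dims 4,5,1; δ0: rk 3, SNF 1^3; δ1: rk 1, SNF 1^1
Ȟ^0: (4−3)−0=1 ⇒ Z
Ȟ^1: (5−1)−3=1 ⇒ Z
Ȟ^2: (1−0)−1=0 ⇒ 0

Ȟ^0 = Z; Ȟ^1 = Z; Ȟ^2 = 0


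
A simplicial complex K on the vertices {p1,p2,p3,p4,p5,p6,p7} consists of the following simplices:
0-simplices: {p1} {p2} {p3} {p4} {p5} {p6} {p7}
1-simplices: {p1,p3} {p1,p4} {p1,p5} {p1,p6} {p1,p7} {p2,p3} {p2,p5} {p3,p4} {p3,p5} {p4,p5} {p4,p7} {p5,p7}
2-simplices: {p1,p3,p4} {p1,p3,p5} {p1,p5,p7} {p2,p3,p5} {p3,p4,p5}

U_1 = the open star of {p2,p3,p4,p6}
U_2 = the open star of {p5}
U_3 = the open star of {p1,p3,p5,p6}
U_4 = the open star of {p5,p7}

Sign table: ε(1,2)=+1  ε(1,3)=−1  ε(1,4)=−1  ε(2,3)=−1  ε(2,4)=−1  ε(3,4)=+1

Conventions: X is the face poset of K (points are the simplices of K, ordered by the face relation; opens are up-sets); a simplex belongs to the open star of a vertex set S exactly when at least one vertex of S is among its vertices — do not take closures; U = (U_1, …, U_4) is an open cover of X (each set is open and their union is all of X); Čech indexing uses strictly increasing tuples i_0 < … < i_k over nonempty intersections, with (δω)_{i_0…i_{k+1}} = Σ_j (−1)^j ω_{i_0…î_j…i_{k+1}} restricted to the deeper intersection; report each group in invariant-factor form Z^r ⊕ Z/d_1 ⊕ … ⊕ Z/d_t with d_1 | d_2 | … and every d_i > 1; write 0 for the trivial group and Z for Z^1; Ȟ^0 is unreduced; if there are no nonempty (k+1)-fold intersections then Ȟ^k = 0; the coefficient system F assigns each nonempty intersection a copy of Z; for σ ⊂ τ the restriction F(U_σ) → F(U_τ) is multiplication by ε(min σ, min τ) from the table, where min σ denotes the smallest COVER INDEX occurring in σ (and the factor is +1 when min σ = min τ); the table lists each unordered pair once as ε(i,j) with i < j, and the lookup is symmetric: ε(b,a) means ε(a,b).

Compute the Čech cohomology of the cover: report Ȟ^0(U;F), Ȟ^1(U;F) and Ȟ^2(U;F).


nonempty overlaps:
  U1={{p2},{p3},{p4},{p6},{p1,p3},{p1,p4},{p1,p6},{p2,p3},{p2,p5},{p3,p4},{p3,p5},{p4,p5},{p4,p7},{p1,p3,p4},{p1,p3,p5},{p2,p3,p5},{p3,p4,p5}} U2={{p5},{p1,p5},{p2,p5},{p3,p5},{p4,p5},{p5,p7},{p1,p3,p5},{p1,p5,p7},{p2,p3,p5},{p3,p4,p5}} U3={{p1},{p3},{p5},{p6},{p1,p3},{p1,p4},{p1,p5},{p1,p6},{p1,p7},{p2,p3},{p2,p5},{p3,p4},{p3,p5},{p4,p5},{p5,p7},{p1,p3,p4},{p1,p3,p5},{p1,p5,p7},{p2,p3,p5},{p3,p4,p5}} U4={{p5},{p7},{p1,p5},{p1,p7},{p2,p5},{p3,p5},{p4,p5},{p4,p7},{p5,p7},{p1,p3,p5},{p1,p5,p7},{p2,p3,p5},{p3,p4,p5}}
  U12={{p2,p5},{p3,p5},{p4,p5},{p1,p3,p5},{p2,p3,p5},{p3,p4,p5}} U13={{p3},{p6},{p1,p3},{p1,p4},{p1,p6},{p2,p3},{p2,p5},{p3,p4},{p3,p5},{p4,p5},{p1,p3,p4},{p1,p3,p5},{p2,p3,p5},{p3,p4,p5}} U14={{p2,p5},{p3,p5},{p4,p5},{p4,p7},{p1,p3,p5},{p2,p3,p5},{p3,p4,p5}} U23={{p5},{p1,p5},{p2,p5},{p3,p5},{p4,p5},{p5,p7},{p1,p3,p5},{p1,p5,p7},{p2,p3,p5},{p3,p4,p5}} U24={{p5},{p1,p5},{p2,p5},{p3,p5},{p4,p5},{p5,p7},{p1,p3,p5},{p1,p5,p7},{p2,p3,p5},{p3,p4,p5}} U34={{p5},{p1,p5},{p1,p7},{p2,p5},{p3,p5},{p4,p5},{p5,p7},{p1,p3,p5},{p1,p5,p7},{p2,p3,p5},{p3,p4,p5}}
  U123={{p2,p5},{p3,p5},{p4,p5},{p1,p3,p5},{p2,p3,p5},{p3,p4,p5}} U124={{p2,p5},{p3,p5},{p4,p5},{p1,p3,p5},{p2,p3,p5},{p3,p4,p5}} U134={{p2,p5},{p3,p5},{p4,p5},{p1,p3,p5},{p2,p3,p5},{p3,p4,p5}} U234={{p5},{p1,p5},{p2,p5},{p3,p5},{p4,p5},{p5,p7},{p1,p3,p5},{p1,p5,p7},{p2,p3,p5},{p3,p4,p5}}
  U1234={{p2,p5},{p3,p5},{p4,p5},{p1,p3,p5},{p2,p3,p5},{p3,p4,p5}}
C dims 4,6,4,1; δ0: rk 3, SNF 1^3; δ1: rk 3, SNF 1^3; δ2: rk 1, SNF 1^1
degree 0: 4−3−0 = 1 → Ȟ^0 ≅ Z
degree 1: 6−3−3 = 0 → Ȟ^1 ≅ 0
degree 2: 4−1−3 = 0 → Ȟ^2 ≅ 0

Ȟ^0 = Z; Ȟ^1 = 0; Ȟ^2 = 0


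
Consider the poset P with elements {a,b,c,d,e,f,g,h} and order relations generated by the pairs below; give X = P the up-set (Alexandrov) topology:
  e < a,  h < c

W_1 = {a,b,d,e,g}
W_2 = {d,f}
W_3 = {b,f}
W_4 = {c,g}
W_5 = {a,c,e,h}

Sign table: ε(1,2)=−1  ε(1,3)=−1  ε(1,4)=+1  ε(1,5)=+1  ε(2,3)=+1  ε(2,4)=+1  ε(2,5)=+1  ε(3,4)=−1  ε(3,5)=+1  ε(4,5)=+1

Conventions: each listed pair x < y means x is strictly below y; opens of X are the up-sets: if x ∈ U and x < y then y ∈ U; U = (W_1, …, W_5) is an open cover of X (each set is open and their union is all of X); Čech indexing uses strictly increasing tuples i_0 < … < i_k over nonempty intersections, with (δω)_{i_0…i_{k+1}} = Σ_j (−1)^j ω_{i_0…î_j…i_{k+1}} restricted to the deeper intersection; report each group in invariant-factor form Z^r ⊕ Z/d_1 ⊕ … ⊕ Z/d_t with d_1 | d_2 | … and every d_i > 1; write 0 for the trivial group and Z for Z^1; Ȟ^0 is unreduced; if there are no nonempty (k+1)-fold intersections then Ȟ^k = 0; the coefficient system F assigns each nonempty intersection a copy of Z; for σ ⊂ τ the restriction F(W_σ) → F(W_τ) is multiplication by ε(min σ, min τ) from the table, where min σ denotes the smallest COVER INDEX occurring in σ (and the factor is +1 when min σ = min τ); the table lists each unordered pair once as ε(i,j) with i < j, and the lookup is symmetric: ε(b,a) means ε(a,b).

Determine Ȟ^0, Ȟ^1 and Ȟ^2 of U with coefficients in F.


nonempty intersections:
  W12={d} W13={b} W14={g} W15={a,e} W23={f} W45={c}
C dims 5,6; δ0: rk 4, SNF 1^4
Ȟ^0: (5−4)−0=1 ⇒ Z
Ȟ^1: (6−0)−4=2 ⇒ Z^2
Ȟ^2: (0−0)−0=0 ⇒ 0

Ȟ^0(U;F) ≅ Z; Ȟ^1(U;F) ≅ Z^2; Ȟ^2(U;F) ≅ 0


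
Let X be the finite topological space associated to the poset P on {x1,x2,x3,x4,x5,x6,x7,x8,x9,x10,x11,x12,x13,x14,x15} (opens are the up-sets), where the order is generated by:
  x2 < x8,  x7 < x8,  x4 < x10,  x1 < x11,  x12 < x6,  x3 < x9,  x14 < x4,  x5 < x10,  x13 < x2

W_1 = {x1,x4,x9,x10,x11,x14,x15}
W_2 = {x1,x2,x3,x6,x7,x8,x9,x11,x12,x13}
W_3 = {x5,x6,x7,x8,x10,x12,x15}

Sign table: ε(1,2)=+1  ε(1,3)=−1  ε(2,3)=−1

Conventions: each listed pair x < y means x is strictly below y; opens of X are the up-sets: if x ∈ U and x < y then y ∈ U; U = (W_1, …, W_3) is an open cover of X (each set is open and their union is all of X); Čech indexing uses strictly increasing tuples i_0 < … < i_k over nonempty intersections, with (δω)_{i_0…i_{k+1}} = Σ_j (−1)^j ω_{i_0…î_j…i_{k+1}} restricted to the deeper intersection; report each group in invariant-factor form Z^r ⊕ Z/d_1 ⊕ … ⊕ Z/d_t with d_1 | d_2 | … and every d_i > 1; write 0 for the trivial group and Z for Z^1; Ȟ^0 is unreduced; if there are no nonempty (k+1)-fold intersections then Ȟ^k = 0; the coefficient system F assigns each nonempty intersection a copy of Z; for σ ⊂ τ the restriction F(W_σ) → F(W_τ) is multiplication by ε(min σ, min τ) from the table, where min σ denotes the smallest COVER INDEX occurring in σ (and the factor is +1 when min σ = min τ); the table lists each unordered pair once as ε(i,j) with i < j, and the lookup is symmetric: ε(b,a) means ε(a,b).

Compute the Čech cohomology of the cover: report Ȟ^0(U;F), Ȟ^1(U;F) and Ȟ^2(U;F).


Ȟ^0 ≅ Z, Ȟ^1 ≅ Z, Ȟ^2 ≅ 0

nonempty intersections:
  W12={x1,x9,x11} W13={x10,x15} W23={x6,x7,x8,x12}
C dims 3,3; δ0: rk 2, SNF 1^2
Ȟ^0: (3−2)−0=1 ⇒ Z
Ȟ^1: (3−0)−2=1 ⇒ Z
Ȟ^2: (0−0)−0=0 ⇒ 0


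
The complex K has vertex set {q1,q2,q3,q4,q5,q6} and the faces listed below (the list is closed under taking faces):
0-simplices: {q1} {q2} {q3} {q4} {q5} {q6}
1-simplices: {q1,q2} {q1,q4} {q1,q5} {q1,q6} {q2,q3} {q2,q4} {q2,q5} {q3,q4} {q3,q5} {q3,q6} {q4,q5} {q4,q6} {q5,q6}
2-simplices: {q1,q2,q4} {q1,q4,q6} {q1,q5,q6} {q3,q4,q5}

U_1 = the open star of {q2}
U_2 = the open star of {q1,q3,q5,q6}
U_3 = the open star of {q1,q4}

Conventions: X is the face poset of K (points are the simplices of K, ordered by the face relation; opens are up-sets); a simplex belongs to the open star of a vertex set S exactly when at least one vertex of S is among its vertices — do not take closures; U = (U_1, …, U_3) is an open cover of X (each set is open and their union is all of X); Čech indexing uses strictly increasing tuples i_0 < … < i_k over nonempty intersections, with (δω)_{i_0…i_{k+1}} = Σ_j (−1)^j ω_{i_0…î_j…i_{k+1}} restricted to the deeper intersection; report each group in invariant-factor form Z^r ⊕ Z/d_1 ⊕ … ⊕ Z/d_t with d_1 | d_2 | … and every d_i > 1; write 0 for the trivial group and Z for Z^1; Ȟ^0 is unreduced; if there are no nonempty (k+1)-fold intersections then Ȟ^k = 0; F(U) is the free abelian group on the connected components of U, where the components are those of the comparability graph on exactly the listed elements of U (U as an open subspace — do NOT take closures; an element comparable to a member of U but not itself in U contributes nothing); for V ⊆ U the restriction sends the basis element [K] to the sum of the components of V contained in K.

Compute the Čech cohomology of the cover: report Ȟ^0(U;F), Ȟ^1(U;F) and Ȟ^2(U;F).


Ȟ^0(U;F) ≅ Z, Ȟ^1(U;F) ≅ Z^3, Ȟ^2(U;F) ≅ 0

nerve of the cover:
  U1={{q2},{q1,q2},{q2,q3},{q2,q4},{q2,q5},{q1,q2,q4}} U2={{q1},{q3},{q5},{q6},{q1,q2},{q1,q4},{q1,q5},{q1,q6},{q2,q3},{q2,q5},{q3,q4},{q3,q5},{q3,q6},{q4,q5},{q4,q6},{q5,q6},{q1,q2,q4},{q1,q4,q6},{q1,q5,q6},{q3,q4,q5}} U3={{q1},{q4},{q1,q2},{q1,q4},{q1,q5},{q1,q6},{q2,q4},{q3,q4},{q4,q5},{q4,q6},{q1,q2,q4},{q1,q4,q6},{q1,q5,q6},{q3,q4,q5}}
  U12={{q1,q2},{q2,q3},{q2,q5},{q1,q2,q4}} U13={{q1,q2},{q2,q4},{q1,q2,q4}} U23={{q1},{q1,q2},{q1,q4},{q1,q5},{q1,q6},{q3,q4},{q4,q5},{q4,q6},{q1,q2,q4},{q1,q4,q6},{q1,q5,q6},{q3,q4,q5}}
  U123={{q1,q2},{q1,q2,q4}}
components per intersection:
  U1: {{q2},{q1,q2},{q2,q3},{q2,q4},{q2,q5},{q1,q2,q4}}
  U2: {{q1},{q3},{q5},{q6},{q1,q2},{q1,q4},{q1,q5},{q1,q6},{q2,q3},{q2,q5},{q3,q4},{q3,q5},{q3,q6},{q4,q5},{q4,q6},{q5,q6},{q1,q2,q4},{q1,q4,q6},{q1,q5,q6},{q3,q4,q5}}
  U3: {{q1},{q4},{q1,q2},{q1,q4},{q1,q5},{q1,q6},{q2,q4},{q3,q4},{q4,q5},{q4,q6},{q1,q2,q4},{q1,q4,q6},{q1,q5,q6},{q3,q4,q5}}
  U12: {{q1,q2},{q1,q2,q4}} {{q2,q3}} {{q2,q5}}
  U13: {{q1,q2},{q2,q4},{q1,q2,q4}}
  U23: {{q1},{q1,q2},{q1,q4},{q1,q5},{q1,q6},{q4,q6},{q1,q2,q4},{q1,q4,q6},{q1,q5,q6}} {{q3,q4},{q4,q5},{q3,q4,q5}}
  U123: {{q1,q2},{q1,q2,q4}}
C dims 3,6,1; δ0: rk 2, SNF 1^2; δ1: rk 1, SNF 1^1
Ȟ^0 = (3 − 2) − 0 = 1, so Ȟ^0 ≅ Z
Ȟ^1 = (6 − 1) − 2 = 3, so Ȟ^1 ≅ Z^3
Ȟ^2 = (1 − 0) − 1 = 0, so Ȟ^2 ≅ 0


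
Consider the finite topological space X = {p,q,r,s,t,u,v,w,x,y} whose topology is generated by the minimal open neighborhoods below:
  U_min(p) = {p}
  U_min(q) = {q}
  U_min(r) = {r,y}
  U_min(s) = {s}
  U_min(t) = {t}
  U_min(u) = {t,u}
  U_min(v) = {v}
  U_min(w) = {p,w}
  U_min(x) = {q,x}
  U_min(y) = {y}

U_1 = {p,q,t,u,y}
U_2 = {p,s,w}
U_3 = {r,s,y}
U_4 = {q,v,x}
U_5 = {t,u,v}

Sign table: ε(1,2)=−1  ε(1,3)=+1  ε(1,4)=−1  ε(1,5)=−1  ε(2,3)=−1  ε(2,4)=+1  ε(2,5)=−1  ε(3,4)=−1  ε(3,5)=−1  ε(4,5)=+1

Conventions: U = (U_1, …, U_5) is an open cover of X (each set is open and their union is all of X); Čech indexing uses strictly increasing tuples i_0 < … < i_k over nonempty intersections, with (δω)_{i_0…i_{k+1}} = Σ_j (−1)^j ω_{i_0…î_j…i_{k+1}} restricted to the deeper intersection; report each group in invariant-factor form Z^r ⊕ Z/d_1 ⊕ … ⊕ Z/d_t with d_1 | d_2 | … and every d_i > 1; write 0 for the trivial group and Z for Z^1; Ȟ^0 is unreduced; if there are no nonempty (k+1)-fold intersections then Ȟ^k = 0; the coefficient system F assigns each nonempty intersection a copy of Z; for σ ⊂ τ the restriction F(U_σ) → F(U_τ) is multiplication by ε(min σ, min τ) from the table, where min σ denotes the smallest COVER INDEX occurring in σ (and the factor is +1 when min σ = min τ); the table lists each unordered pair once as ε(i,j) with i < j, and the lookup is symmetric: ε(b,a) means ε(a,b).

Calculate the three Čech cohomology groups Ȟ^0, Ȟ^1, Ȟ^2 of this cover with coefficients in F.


intersection data:
  U12={p} U13={y} U14={q} U15={t,u} U23={s} U45={v}
C dims 5,6; δ0: rk 4, SNF 1^4
Ȟ^0 = (5 − 4) − 0 = 1, so Ȟ^0 ≅ Z
Ȟ^1 = (6 − 0) − 4 = 2, so Ȟ^1 ≅ Z^2
Ȟ^2 = (0 − 0) − 0 = 0, so Ȟ^2 ≅ 0

Ȟ^0 = Z; Ȟ^1 = Z^2; Ȟ^2 = 0


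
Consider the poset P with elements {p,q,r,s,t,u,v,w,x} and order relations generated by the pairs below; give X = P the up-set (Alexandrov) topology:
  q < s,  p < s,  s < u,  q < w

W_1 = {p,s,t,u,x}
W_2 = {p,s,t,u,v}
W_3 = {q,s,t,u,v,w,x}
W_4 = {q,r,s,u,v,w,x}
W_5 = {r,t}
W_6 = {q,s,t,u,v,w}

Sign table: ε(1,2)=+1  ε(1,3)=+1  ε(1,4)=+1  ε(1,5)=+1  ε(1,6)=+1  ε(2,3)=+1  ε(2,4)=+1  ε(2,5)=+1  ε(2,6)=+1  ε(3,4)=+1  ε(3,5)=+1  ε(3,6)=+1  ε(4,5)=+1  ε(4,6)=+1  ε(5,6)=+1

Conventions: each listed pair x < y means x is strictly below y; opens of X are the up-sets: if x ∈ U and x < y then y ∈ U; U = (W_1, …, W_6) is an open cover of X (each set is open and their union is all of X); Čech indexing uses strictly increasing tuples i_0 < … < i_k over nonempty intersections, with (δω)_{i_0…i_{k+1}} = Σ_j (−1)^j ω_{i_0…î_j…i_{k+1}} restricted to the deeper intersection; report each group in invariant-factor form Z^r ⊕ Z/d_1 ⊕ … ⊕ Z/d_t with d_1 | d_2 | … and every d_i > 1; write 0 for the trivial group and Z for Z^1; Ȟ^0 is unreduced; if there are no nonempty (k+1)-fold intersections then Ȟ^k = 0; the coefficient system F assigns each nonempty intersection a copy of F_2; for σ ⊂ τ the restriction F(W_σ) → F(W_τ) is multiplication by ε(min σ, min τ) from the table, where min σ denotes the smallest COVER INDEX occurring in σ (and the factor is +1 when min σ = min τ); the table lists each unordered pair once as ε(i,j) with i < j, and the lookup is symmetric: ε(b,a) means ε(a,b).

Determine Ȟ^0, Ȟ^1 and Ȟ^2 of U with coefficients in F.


Ȟ^0(U;F) ≅ Z/2,  Ȟ^1(U;F) ≅ Z/2,  Ȟ^2(U;F) ≅ 0

nonempty overlaps:
  W12={p,s,t,u} W13={s,t,u,x} W14={s,u,x} W15={t} W16={s,t,u} W23={s,t,u,v} W24={s,u,v} W25={t} W26={s,t,u,v} W34={q,s,u,v,w,x} W35={t} W36={q,s,t,u,v,w} W45={r} W46={q,s,u,v,w} W56={t}
  W123={s,t,u} W124={s,u} W125={t} W126={s,t,u} W134={s,u,x} W135={t} W136={s,t,u} W146={s,u} W156={t} W234={s,u,v} W235={t} W236={s,t,u,v} W246={s,u,v} W256={t} W346={q,s,u,v,w} W356={t}
  W1234={s,u} W1235={t} W1236={s,t,u} W1246={s,u} W1256={t} W1346={s,u} W1356={t} W2346={s,u,v} W2356={t}
  W12346={s,u} W12356={t}
C dims 6,15,16,9; δ0: rk_F2 5; δ1: rk_F2 9; δ2: rk_F2 7
degree 0: 6−5−0 = 1 → Ȟ^0 ≅ Z/2
degree 1: 15−9−5 = 1 → Ȟ^1 ≅ Z/2
degree 2: 16−7−9 = 0 → Ȟ^2 ≅ 0


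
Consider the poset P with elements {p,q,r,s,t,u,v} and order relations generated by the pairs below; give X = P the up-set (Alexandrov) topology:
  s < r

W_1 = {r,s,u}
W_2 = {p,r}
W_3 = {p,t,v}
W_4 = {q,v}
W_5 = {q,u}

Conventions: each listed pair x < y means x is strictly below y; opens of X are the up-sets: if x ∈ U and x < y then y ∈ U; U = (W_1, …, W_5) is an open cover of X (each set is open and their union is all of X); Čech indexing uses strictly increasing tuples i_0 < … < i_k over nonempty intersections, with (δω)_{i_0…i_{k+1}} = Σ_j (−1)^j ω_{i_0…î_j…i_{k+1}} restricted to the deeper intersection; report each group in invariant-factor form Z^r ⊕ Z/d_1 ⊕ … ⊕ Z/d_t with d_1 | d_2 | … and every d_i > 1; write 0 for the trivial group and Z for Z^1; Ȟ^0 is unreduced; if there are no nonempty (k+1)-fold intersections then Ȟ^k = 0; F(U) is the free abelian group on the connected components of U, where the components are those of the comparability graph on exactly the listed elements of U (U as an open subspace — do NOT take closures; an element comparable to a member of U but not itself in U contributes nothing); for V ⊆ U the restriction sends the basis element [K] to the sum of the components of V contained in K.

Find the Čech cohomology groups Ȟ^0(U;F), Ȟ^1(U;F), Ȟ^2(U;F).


nonempty intersections:
  W12={r} W15={u} W23={p} W34={v} W45={q}
components per intersection:
  W1: {r,s} {u}
  W2: {p} {r}
  W3: {p} {t} {v}
  W4: {q} {v}
  W5: {q} {u}
  W12: {r}
  W15: {u}
  W23: {p}
  W34: {v}
  W45: {q}
C dims 11,5; δ0: rk 5, SNF 1^5
Ȟ^0: (11−5)−0=6 ⇒ Z^6
Ȟ^1: (5−0)−5=0 ⇒ 0
Ȟ^2: (0−0)−0=0 ⇒ 0

Ȟ^0 ≅ Z^6; Ȟ^1 ≅ 0; Ȟ^2 ≅ 0


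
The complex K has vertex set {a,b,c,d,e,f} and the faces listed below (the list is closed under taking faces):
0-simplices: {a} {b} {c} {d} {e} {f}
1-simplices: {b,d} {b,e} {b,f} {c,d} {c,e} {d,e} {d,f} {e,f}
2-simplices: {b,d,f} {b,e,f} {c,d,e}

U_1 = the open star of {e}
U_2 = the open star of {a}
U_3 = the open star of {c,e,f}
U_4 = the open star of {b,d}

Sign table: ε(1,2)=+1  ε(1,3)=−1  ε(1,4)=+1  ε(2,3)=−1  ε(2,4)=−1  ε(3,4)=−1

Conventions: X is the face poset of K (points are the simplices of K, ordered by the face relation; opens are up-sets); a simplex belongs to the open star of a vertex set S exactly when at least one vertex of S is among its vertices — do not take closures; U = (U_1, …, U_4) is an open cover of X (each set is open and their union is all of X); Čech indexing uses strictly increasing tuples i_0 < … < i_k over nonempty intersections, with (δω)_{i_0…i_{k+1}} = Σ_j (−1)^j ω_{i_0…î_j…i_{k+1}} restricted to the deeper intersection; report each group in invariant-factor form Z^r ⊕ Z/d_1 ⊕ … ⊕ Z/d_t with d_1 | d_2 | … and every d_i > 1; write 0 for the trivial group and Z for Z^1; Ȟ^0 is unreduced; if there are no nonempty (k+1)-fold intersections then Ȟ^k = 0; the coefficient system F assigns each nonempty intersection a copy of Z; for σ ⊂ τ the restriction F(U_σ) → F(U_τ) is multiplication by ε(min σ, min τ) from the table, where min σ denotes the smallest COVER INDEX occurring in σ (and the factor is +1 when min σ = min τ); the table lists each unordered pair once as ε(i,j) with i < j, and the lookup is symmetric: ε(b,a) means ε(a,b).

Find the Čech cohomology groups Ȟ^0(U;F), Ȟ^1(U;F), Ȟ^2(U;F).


Ȟ^0(U;F) ≅ Z^2,  Ȟ^1(U;F) ≅ 0,  Ȟ^2(U;F) ≅ 0

cover nerve:
  U1={{e},{b,e},{c,e},{d,e},{e,f},{b,e,f},{c,d,e}} U2={{a}} U3={{c},{e},{f},{b,e},{b,f},{c,d},{c,e},{d,e},{d,f},{e,f},{b,d,f},{b,e,f},{c,d,e}} U4={{b},{d},{b,d},{b,e},{b,f},{c,d},{d,e},{d,f},{b,d,f},{b,e,f},{c,d,e}}
  U13={{e},{b,e},{c,e},{d,e},{e,f},{b,e,f},{c,d,e}} U14={{b,e},{d,e},{b,e,f},{c,d,e}} U34={{b,e},{b,f},{c,d},{d,e},{d,f},{b,d,f},{b,e,f},{c,d,e}}
  U134={{b,e},{d,e},{b,e,f},{c,d,e}}
C dims 4,3,1; δ0: rk 2, SNF 1^2; δ1: rk 1, SNF 1^1
Ȟ^0: (4−2)−0=2 ⇒ Z^2
Ȟ^1: (3−1)−2=0 ⇒ 0
Ȟ^2: (1−0)−1=0 ⇒ 0


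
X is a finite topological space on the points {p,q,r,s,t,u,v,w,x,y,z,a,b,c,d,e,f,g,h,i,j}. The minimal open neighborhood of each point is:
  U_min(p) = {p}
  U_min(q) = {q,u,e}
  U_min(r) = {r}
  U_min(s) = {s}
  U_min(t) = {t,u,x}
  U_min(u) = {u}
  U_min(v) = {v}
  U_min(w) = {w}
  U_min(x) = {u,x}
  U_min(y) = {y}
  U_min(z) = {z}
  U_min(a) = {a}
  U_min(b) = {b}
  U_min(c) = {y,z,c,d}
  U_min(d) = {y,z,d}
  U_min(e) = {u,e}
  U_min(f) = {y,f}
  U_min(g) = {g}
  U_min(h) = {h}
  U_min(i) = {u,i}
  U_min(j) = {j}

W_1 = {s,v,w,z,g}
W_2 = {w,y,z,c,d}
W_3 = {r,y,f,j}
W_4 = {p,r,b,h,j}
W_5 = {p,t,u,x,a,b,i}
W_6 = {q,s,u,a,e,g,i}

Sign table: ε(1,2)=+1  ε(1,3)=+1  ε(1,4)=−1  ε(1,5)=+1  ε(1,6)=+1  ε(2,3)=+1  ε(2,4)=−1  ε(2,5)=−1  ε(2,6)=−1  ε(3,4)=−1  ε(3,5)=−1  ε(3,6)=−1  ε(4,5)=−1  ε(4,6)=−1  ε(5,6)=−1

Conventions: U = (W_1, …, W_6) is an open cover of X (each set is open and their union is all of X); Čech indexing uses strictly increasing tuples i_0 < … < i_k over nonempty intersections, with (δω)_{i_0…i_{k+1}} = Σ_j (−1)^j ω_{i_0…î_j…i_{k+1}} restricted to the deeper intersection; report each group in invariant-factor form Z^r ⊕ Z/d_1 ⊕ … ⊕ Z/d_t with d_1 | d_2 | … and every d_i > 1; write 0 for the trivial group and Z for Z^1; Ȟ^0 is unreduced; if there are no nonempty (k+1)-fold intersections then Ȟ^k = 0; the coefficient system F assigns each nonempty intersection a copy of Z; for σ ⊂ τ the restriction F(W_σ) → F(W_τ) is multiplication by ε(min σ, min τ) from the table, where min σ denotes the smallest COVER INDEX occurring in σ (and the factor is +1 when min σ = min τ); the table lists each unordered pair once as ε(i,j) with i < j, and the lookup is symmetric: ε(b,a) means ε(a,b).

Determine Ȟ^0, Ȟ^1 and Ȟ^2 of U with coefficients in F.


nonempty overlaps:
  W12={w,z} W16={s,g} W23={y} W34={r,j} W45={p,b} W56={u,a,i}
C dims 6,6; δ0: rk 6, SNF 1^5·2
degree 0: 6−6−0 = 0 → Ȟ^0 ≅ 0
degree 1: 6−0−6 = 0 plus torsion [2] → Ȟ^1 ≅ Z/2
degree 2: 0−0−0 = 0 → Ȟ^2 ≅ 0

Ȟ^0 = 0, Ȟ^1 = Z/2, Ȟ^2 = 0
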